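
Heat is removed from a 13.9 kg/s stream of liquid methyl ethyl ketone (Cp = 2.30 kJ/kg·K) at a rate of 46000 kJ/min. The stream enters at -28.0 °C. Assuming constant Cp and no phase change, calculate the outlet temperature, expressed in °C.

T_out = -52.0 °C

Q = 46000 kJ/min = 766.67 kJ/s
ΔT = Q/(ṁ·Cp) = 766.67/(13.9×2.30) = 23.981 K
T_out = -28.0 − 23.981 = -51.981 °C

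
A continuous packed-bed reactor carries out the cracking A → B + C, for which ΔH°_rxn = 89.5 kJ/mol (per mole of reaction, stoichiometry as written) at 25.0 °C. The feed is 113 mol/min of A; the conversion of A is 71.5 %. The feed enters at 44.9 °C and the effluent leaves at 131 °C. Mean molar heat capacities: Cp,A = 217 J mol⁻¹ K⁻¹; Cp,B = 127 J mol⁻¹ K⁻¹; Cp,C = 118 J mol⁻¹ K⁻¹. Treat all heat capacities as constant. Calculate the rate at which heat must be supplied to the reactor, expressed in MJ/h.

Extent of reaction ξ = 0.715 × 113 = 80.795 mol/min
Reaction term: ξ·ΔH°_rxn = 80.795 × 89.5 = 7231.2 kJ/min
Sensible, feed 44.9→25 °C: -487.97 kJ/min
Outlet flows (mol/min): A 32.205, B 80.795, C 80.795
Sensible, products 25→131 °C: 2839 kJ/min
Q = ΔH = 9582.2 kJ/min = 159.7 kW
Heat supplied = 574.93 MJ/h

Q_in = 575 MJ/h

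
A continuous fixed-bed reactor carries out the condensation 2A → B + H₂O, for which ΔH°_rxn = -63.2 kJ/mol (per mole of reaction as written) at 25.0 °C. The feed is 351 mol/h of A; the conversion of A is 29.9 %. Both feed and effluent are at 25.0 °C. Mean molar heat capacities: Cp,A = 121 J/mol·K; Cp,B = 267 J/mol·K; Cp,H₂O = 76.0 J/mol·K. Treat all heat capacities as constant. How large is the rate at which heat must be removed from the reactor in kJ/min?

Q_out = 55.3 kJ/min

Extent of reaction ξ = 0.299 × 351 / 2 = 52.474 mol/h
Reaction term: ξ·ΔH°_rxn = 52.474 × -63.2 = -3316.4 kJ/h
Q = ΔH = -3316.4 kJ/h = -0.92122 kW
Heat removed = 55.273 kJ/min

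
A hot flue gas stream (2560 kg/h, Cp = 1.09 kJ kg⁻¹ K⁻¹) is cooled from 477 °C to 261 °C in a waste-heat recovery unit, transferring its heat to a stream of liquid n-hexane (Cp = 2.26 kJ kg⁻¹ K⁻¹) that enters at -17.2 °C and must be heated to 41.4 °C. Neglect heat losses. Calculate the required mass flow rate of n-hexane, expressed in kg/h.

Heat released by hot stream: Q = 2560 × 1.09 × (477 − 261) = 602730 kJ/h
Energy balance on cold side (adiabatic exchanger): Q = ṁ_c·Cp_c·(T_c,out − T_c,in)
ṁ_c = 602730 / [2.26 × (41.4 − -17.2)] = 4551.1 kg/h

ṁ_c = 4550 kg/h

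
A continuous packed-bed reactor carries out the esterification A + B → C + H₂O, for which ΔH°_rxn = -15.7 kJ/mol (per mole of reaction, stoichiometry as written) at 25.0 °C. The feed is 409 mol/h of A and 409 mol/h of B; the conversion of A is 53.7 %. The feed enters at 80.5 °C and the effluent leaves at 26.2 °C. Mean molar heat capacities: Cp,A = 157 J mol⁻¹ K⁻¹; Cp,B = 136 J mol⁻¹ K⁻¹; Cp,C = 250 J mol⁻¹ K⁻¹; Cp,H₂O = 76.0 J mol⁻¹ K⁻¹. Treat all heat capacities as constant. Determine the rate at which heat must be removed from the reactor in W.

Q_out = 2760 W

Extent of reaction ξ = 0.537 × 409 = 219.63 mol/h
Reaction term: ξ·ΔH°_rxn = 219.63 × -15.7 = -3448.2 kJ/h
Sensible, feed 80.5→25 °C: -6651 kJ/h
Outlet flows (mol/h): A 189.37, B 189.37, C 219.63, H₂O 219.63
Sensible, products 25→26.2 °C: 152.5 kJ/h
Q = ΔH = -9946.7 kJ/h = -2.763 kW
Heat removed = 2763 W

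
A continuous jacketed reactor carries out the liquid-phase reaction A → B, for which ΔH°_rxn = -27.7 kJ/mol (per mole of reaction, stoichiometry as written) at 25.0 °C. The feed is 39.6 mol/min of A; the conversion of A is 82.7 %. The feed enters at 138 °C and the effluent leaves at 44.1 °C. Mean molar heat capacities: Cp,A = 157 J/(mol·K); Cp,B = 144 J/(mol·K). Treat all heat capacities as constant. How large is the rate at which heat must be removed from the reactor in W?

Q_out = 25000 W

Extent of reaction ξ = 0.827 × 39.6 = 32.749 mol/min
Reaction term: ξ·ΔH°_rxn = 32.749 × -27.7 = -907.15 kJ/min
Sensible, feed 138→25 °C: -702.54 kJ/min
Outlet flows (mol/min): A 6.8508, B 32.749
Sensible, products 25→44.1 °C: 110.62 kJ/min
Q = ΔH = -1499.1 kJ/min = -24.985 kW
Heat removed = 24985 W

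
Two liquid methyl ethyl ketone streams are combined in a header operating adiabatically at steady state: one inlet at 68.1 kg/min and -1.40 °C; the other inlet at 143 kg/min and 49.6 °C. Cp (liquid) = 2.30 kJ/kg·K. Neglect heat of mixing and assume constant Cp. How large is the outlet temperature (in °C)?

T_out = 33.1 °C

No heat crosses the boundary, so H_out = H_in.
Σ ṁᵢCp,ᵢTᵢ = 68.1×2.30×-1.40 + 143×2.30×49.6 = 16094
Σ ṁᵢCp,ᵢ = 68.1×2.30 + 143×2.30 = 485.53
T_out = 16094 / 485.53 = 33.148 °C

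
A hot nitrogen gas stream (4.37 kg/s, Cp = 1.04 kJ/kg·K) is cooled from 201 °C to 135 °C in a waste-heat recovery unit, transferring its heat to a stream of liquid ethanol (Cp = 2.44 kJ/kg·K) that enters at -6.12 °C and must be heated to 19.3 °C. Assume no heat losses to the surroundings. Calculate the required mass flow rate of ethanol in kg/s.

Heat released by hot stream: Q = 4.37 × 1.04 × (201 − 135) = 299.96 kJ/s
Energy balance on cold side (adiabatic exchanger): Q = ṁ_c·Cp_c·(T_c,out − T_c,in)
ṁ_c = 299.96 / [2.44 × (19.3 − -6.12)] = 4.8361 kg/s

ṁ_c = 4.84 kg/s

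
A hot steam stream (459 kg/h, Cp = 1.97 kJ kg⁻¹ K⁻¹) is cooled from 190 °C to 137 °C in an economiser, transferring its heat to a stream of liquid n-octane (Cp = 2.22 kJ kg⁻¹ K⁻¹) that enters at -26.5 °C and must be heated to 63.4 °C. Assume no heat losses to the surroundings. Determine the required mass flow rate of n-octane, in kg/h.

Heat released by hot stream: Q = 459 × 1.97 × (190 − 137) = 47924 kJ/h
Energy balance on cold side (adiabatic exchanger): Q = ṁ_c·Cp_c·(T_c,out − T_c,in)
ṁ_c = 47924 / [2.22 × (63.4 − -26.5)] = 240.13 kg/h

ṁ_c = 240 kg/h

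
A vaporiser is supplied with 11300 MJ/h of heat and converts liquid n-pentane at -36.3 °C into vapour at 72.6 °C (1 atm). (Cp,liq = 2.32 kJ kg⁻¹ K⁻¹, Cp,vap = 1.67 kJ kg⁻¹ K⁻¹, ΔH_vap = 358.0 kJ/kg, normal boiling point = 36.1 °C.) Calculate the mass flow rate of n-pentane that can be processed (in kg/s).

ṁ = 5.35 kg/s

Δh = 2.32×(36.1−-36.3) + 358.0 + 1.67×(72.6−36.1) = 586.92 kJ/kg
Q = 11300 MJ/h = 3138.9 kJ/s = 3138.9 kJ/s
ṁ = Q/Δh = 3138.9 / 586.92 = 5.348 kg/s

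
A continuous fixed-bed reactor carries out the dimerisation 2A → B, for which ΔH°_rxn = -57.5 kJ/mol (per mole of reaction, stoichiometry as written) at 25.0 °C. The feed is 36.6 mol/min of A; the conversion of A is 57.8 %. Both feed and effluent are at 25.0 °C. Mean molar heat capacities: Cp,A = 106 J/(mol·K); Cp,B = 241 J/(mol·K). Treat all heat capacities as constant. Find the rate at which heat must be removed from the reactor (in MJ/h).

Extent of reaction ξ = 0.578 × 36.6 / 2 = 10.577 mol/min
Reaction term: ξ·ΔH°_rxn = 10.577 × -57.5 = -608.2 kJ/min
Q = ΔH = -608.2 kJ/min = -10.137 kW
Heat removed = 36.492 MJ/h

Q_out = 36.5 MJ/h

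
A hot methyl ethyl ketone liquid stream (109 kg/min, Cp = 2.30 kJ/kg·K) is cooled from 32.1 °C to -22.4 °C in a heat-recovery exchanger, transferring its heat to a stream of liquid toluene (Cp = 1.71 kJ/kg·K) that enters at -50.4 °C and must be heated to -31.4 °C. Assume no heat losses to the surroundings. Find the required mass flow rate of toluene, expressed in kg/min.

ṁ_c = 421 kg/min

Heat released by hot stream: Q = 109 × 2.30 × (32.1 − -22.4) = 13663 kJ/min
Energy balance on cold side (adiabatic exchanger): Q = ṁ_c·Cp_c·(T_c,out − T_c,in)
ṁ_c = 13663 / [1.71 × (-31.4 − -50.4)] = 420.53 kg/min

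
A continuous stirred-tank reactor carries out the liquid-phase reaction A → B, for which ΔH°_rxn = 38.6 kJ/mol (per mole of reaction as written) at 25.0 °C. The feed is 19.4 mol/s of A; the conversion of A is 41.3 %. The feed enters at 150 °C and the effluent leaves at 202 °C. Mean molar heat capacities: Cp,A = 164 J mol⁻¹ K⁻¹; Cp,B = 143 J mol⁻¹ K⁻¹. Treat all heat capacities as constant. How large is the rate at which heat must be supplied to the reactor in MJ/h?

Extent of reaction ξ = 0.413 × 19.4 = 8.0122 mol/s
Reaction term: ξ·ΔH°_rxn = 8.0122 × 38.6 = 309.27 kJ/s
Sensible, feed 150→25 °C: -397.7 kJ/s
Outlet flows (mol/s): A 11.388, B 8.0122
Sensible, products 25→202 °C: 533.36 kJ/s
Q = ΔH = 444.93 kJ/s = 444.93 kW
Heat supplied = 1601.8 MJ/h

Q_in = 1600 MJ/h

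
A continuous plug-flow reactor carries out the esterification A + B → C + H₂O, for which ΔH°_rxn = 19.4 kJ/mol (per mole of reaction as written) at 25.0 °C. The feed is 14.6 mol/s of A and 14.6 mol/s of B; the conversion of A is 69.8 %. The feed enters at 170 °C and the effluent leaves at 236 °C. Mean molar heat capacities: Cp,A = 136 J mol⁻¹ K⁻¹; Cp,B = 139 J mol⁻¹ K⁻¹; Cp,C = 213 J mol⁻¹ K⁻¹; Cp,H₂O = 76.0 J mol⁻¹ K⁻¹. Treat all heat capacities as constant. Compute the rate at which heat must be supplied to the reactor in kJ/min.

Q_in = 29600 kJ/min

Extent of reaction ξ = 0.698 × 14.6 = 10.191 mol/s
Reaction term: ξ·ΔH°_rxn = 10.191 × 19.4 = 197.7 kJ/s
Sensible, feed 170→25 °C: -582.17 kJ/s
Outlet flows (mol/s): A 4.4092, B 4.4092, C 10.191, H₂O 10.191
Sensible, products 25→236 °C: 877.27 kJ/s
Q = ΔH = 492.8 kJ/s = 492.8 kW
Heat supplied = 29568 kJ/min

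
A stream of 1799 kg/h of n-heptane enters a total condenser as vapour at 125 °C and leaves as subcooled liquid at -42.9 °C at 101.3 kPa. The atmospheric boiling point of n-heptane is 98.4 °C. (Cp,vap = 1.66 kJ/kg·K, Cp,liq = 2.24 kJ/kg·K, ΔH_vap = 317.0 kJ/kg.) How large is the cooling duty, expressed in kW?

Q_c = 339 kW

vapour 125→98.4 °C: -44.156 kJ/kg
condensation at 98.4 °C: -317 kJ/kg
liquid 98.4→-42.9 °C: -316.51 kJ/kg
Δh = -44.156 + -317 + -316.51 = -677.67 kJ/kg
Q = ṁ·Δh = 1799 kg/h × -677.67 kJ/kg = -1.2191e+06 kJ/h
|Q| = 338.65 kW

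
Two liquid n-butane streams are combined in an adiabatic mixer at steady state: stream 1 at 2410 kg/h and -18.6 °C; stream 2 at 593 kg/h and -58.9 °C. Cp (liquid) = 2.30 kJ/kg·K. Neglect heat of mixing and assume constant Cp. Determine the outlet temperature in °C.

T_out = -26.6 °C

No heat crosses the boundary, so H_out = H_in.
Σ ṁᵢCp,ᵢTᵢ = 2410×2.30×-18.6 + 593×2.30×-58.9 = -183430
Σ ṁᵢCp,ᵢ = 2410×2.30 + 593×2.30 = 6906.9
T_out = -183430 / 6906.9 = -26.558 °C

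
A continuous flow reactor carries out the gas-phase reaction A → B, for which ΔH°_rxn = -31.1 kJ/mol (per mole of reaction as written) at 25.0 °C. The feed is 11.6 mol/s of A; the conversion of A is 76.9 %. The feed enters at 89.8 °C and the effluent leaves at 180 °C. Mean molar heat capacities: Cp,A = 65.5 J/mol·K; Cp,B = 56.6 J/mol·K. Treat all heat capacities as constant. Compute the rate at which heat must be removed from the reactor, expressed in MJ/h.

Q_out = 796 MJ/h

Extent of reaction ξ = 0.769 × 11.6 = 8.9204 mol/s
Reaction term: ξ·ΔH°_rxn = 8.9204 × -31.1 = -277.42 kJ/s
Sensible, feed 89.8→25 °C: -49.235 kJ/s
Outlet flows (mol/s): A 2.6796, B 8.9204
Sensible, products 25→180 °C: 105.46 kJ/s
Q = ΔH = -221.2 kJ/s = -221.2 kW
Heat removed = 796.31 MJ/h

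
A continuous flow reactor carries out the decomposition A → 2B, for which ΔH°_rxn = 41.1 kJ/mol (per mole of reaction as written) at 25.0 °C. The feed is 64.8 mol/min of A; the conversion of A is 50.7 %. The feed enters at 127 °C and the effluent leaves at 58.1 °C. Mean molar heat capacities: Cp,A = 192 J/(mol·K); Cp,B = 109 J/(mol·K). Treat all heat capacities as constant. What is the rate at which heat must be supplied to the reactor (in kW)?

Extent of reaction ξ = 0.507 × 64.8 = 32.854 mol/min
Reaction term: ξ·ΔH°_rxn = 32.854 × 41.1 = 1350.3 kJ/min
Sensible, feed 127→25 °C: -1269 kJ/min
Outlet flows (mol/min): A 31.946, B 65.707
Sensible, products 25→58.1 °C: 440.09 kJ/min
Q = ΔH = 521.33 kJ/min = 8.6888 kW
Heat supplied = 8.6888 kW

Q_in = 8.69 kW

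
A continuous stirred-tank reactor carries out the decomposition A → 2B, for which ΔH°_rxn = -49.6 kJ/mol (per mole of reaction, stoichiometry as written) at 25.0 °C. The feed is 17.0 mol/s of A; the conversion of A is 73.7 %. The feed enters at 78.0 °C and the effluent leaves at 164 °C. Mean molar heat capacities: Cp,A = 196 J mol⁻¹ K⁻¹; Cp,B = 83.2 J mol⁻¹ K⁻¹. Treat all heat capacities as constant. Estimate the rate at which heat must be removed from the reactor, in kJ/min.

Extent of reaction ξ = 0.737 × 17.0 = 12.529 mol/s
Reaction term: ξ·ΔH°_rxn = 12.529 × -49.6 = -621.44 kJ/s
Sensible, feed 78.0→25 °C: -176.6 kJ/s
Outlet flows (mol/s): A 4.471, B 25.058
Sensible, products 25→164 °C: 411.6 kJ/s
Q = ΔH = -386.44 kJ/s = -386.44 kW
Heat removed = 23186 kJ/min

Q_out = 23200 kJ/min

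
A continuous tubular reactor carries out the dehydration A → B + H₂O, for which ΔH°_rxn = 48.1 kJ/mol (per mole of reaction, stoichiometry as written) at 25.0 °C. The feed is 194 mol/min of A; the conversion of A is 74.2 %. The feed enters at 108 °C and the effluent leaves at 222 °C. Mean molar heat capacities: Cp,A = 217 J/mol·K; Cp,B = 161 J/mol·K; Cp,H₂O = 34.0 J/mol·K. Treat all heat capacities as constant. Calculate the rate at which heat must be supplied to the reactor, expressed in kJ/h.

Extent of reaction ξ = 0.742 × 194 = 143.95 mol/min
Reaction term: ξ·ΔH°_rxn = 143.95 × 48.1 = 6923.9 kJ/min
Sensible, feed 108→25 °C: -3494.1 kJ/min
Outlet flows (mol/min): A 50.052, B 143.95, H₂O 143.95
Sensible, products 25→222 °C: 7669.4 kJ/min
Q = ΔH = 11099 kJ/min = 184.99 kW
Heat supplied = 665950 kJ/h

Q_in = 666000 kJ/h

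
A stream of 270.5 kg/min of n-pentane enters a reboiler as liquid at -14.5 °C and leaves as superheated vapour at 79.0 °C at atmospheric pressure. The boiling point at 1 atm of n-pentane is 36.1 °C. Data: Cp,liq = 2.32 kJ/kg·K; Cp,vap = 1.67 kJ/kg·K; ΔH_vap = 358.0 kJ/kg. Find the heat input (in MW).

Q = 2.47 MW

liquid -14.5→36.1 °C: 117.39 kJ/kg
vaporisation at 36.1 °C: 358 kJ/kg
vapour 36.1→79.0 °C: 71.643 kJ/kg
Δh = 117.39 + 358 + 71.643 = 547.03 kJ/kg
Q = ṁ·Δh = 270.5 kg/min × 547.03 kJ/kg = 147970 kJ/min
|Q| = 2466.2 kW = 2.4662 MW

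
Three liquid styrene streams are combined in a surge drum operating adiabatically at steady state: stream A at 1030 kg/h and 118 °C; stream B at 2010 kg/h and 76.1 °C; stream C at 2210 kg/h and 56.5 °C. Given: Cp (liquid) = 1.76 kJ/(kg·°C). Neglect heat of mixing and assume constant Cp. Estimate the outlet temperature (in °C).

T_out = 76.1 °C

No heat crosses the boundary, so H_out = H_in.
Σ ṁᵢCp,ᵢTᵢ = 1030×1.76×118 + 2010×1.76×76.1 + 2210×1.76×56.5 = 702880
Σ ṁᵢCp,ᵢ = 1030×1.76 + 2010×1.76 + 2210×1.76 = 9240
T_out = 702880 / 9240 = 76.07 °C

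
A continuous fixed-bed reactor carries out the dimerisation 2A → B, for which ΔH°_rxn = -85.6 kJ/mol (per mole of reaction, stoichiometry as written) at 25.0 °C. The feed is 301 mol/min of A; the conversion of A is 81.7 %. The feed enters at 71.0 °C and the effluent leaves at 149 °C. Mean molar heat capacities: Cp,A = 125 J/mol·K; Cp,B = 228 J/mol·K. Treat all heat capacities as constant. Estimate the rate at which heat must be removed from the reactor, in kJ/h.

Q_out = 476000 kJ/h

Extent of reaction ξ = 0.817 × 301 / 2 = 122.96 mol/min
Reaction term: ξ·ΔH°_rxn = 122.96 × -85.6 = -10525 kJ/min
Sensible, feed 71.0→25 °C: -1730.8 kJ/min
Outlet flows (mol/min): A 55.083, B 122.96
Sensible, products 25→149 °C: 4330.1 kJ/min
Q = ΔH = -7925.9 kJ/min = -132.1 kW
Heat removed = 475560 kJ/h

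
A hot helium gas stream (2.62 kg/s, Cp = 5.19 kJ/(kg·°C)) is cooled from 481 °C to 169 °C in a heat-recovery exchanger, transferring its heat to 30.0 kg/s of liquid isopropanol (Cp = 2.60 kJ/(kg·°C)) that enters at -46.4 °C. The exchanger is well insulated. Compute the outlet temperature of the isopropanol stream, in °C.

T_c,out = 7.99 °C

Heat released by hot stream: Q = 2.62 × 5.19 × (481 − 169) = 4242.5 kJ/s
Energy balance on cold side (adiabatic exchanger): Q = ṁ_c·Cp_c·(T_c,out − T_c,in)
T_c,out = -46.4 + 4242.5/(30.0 × 2.60) = 7.9912 °C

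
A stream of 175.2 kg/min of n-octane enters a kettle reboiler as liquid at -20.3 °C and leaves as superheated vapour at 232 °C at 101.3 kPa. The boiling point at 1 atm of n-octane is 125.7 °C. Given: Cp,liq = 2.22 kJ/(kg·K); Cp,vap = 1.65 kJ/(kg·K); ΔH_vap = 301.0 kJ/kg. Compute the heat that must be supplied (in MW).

liquid -20.3→125.7 °C: 324.12 kJ/kg
vaporisation at 125.7 °C: 301 kJ/kg
vapour 125.7→232 °C: 175.39 kJ/kg
Δh = 324.12 + 301 + 175.39 = 800.51 kJ/kg
Q = ṁ·Δh = 175.2 kg/min × 800.51 kJ/kg = 140250 kJ/min
|Q| = 2337.5 kW = 2.3375 MW

Q = 2.34 MW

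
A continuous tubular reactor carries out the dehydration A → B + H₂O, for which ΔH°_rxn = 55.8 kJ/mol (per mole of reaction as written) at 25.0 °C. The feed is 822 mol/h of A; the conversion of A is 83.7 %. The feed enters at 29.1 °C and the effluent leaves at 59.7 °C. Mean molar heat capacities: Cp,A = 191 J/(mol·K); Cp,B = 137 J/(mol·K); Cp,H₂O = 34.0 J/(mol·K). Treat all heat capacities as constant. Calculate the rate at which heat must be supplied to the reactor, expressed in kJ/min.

Extent of reaction ξ = 0.837 × 822 = 688.01 mol/h
Reaction term: ξ·ΔH°_rxn = 688.01 × 55.8 = 38391 kJ/h
Sensible, feed 29.1→25 °C: -643.71 kJ/h
Outlet flows (mol/h): A 133.99, B 688.01, H₂O 688.01
Sensible, products 25→59.7 °C: 4970.5 kJ/h
Q = ΔH = 42718 kJ/h = 11.866 kW
Heat supplied = 711.97 kJ/min

Q_in = 712 kJ/min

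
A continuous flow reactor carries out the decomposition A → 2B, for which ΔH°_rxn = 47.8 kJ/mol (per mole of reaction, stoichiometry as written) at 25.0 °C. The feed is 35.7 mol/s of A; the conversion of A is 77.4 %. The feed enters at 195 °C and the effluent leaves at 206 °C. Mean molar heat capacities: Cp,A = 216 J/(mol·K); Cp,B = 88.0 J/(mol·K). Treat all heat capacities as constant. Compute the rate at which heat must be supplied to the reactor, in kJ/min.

Extent of reaction ξ = 0.774 × 35.7 = 27.632 mol/s
Reaction term: ξ·ΔH°_rxn = 27.632 × 47.8 = 1320.8 kJ/s
Sensible, feed 195→25 °C: -1310.9 kJ/s
Outlet flows (mol/s): A 8.0682, B 55.264
Sensible, products 25→206 °C: 1195.7 kJ/s
Q = ΔH = 1205.6 kJ/s = 1205.6 kW
Heat supplied = 72334 kJ/min

Q_in = 72300 kJ/min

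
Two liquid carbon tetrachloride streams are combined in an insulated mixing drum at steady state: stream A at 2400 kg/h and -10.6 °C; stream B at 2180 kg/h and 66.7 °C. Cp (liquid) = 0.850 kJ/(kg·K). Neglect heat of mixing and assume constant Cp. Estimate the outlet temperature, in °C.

T_out = 26.2 °C

Adiabatic, steady state ⇒ Σ ṁᵢCp,ᵢ(T_out − Tᵢ) = 0
Σ ṁᵢCp,ᵢTᵢ = 2400×0.850×-10.6 + 2180×0.850×66.7 = 101970
Σ ṁᵢCp,ᵢ = 2400×0.850 + 2180×0.850 = 3893
T_out = 101970 / 3893 = 26.193 °C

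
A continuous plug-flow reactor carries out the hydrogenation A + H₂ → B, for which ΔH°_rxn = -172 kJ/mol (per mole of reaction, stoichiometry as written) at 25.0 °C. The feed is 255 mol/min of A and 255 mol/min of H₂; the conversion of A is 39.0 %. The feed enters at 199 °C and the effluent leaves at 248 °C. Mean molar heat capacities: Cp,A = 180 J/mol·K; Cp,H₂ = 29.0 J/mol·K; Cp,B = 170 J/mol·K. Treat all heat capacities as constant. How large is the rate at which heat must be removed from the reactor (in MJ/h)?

Extent of reaction ξ = 0.390 × 255 = 99.45 mol/min
Reaction term: ξ·ΔH°_rxn = 99.45 × -172 = -17105 kJ/min
Sensible, feed 199→25 °C: -9273.3 kJ/min
Outlet flows (mol/min): A 155.55, H₂ 155.55, B 99.45
Sensible, products 25→248 °C: 11020 kJ/min
Q = ΔH = -15359 kJ/min = -255.98 kW
Heat removed = 921.53 MJ/h

Q_out = 922 MJ/h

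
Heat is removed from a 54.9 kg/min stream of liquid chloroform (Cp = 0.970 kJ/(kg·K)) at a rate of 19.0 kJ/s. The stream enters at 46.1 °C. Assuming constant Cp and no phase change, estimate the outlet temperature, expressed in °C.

T_out = 24.7 °C

Q = 19.0 kJ/s = 1140 kJ/min
ΔT = Q/(ṁ·Cp) = 1140/(54.9×0.970) = 21.407 K
T_out = 46.1 − 21.407 = 24.693 °C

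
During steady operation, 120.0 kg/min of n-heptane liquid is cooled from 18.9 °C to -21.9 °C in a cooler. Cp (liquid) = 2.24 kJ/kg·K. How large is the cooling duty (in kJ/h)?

Q_c = 658000 kJ/h

Q = ṁ·Cp·ΔT = 120.0 × 2.24 × (-21.9 − 18.9) = -10967 kJ/min
Converting: 10967 / 60 s = 182.78 kW
Cooling duty = 658020 kJ/h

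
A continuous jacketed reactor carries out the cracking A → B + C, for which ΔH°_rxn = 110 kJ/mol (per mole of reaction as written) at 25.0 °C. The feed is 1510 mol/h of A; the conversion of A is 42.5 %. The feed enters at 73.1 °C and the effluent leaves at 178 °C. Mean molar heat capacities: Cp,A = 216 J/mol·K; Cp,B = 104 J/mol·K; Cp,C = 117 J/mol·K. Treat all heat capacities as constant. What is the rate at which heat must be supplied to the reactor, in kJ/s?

Q_in = 29.2 kJ/s

Extent of reaction ξ = 0.425 × 1510 = 641.75 mol/h
Reaction term: ξ·ΔH°_rxn = 641.75 × 110 = 70592 kJ/h
Sensible, feed 73.1→25 °C: -15688 kJ/h
Outlet flows (mol/h): A 868.25, B 641.75, C 641.75
Sensible, products 25→178 °C: 50393 kJ/h
Q = ΔH = 105300 kJ/h = 29.249 kW
Heat supplied = 29.249 kJ/s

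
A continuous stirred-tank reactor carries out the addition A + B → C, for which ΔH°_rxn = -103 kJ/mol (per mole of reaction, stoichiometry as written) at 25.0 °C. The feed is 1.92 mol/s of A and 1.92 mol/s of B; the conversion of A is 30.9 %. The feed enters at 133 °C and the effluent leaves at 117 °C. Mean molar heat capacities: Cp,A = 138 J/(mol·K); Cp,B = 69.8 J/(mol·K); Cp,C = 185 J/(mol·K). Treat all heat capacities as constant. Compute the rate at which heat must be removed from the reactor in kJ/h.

Q_out = 247000 kJ/h

Extent of reaction ξ = 0.309 × 1.92 = 0.59328 mol/s
Reaction term: ξ·ΔH°_rxn = 0.59328 × -103 = -61.108 kJ/s
Sensible, feed 133→25 °C: -43.089 kJ/s
Outlet flows (mol/s): A 1.3267, B 1.3267, C 0.59328
Sensible, products 25→117 °C: 35.461 kJ/s
Q = ΔH = -68.736 kJ/s = -68.736 kW
Heat removed = 247450 kJ/h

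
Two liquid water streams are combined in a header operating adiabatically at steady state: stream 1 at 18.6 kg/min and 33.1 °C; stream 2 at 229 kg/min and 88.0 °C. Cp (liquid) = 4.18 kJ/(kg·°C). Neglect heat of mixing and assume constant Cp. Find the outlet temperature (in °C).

T_out = 83.9 °C

No heat crosses the boundary, so H_out = H_in.
T_out = Σ ṁᵢCp,ᵢTᵢ / Σ ṁᵢCp,ᵢ
      = 86809 / 1035 = 83.876 °C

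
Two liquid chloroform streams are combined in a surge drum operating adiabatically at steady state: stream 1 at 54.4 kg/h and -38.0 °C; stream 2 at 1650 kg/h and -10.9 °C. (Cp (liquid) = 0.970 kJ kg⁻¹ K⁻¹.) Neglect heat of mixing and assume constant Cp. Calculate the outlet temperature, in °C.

No heat crosses the boundary, so H_out = H_in.
Σ ṁᵢCp,ᵢTᵢ = 54.4×0.970×-38.0 + 1650×0.970×-10.9 = -19451
Σ ṁᵢCp,ᵢ = 54.4×0.970 + 1650×0.970 = 1653.3
T_out = -19451 / 1653.3 = -11.765 °C

T_out = -11.8 °C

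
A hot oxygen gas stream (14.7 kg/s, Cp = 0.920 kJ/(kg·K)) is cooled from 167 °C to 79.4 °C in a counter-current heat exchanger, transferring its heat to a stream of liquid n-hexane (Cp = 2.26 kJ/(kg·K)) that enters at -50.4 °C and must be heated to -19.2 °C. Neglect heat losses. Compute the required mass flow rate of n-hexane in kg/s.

Heat released by hot stream: Q = 14.7 × 0.920 × (167 − 79.4) = 1184.7 kJ/s
Energy balance on cold side (adiabatic exchanger): Q = ṁ_c·Cp_c·(T_c,out − T_c,in)
ṁ_c = 1184.7 / [2.26 × (-19.2 − -50.4)] = 16.801 kg/s

ṁ_c = 16.8 kg/s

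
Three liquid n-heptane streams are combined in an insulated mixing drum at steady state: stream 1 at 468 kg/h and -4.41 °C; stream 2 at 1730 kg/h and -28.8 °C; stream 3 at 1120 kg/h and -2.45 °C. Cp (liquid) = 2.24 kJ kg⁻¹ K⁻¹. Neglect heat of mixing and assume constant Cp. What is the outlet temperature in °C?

T_out = -16.5 °C

No heat crosses the boundary, so H_out = H_in.
T_out = Σ ṁᵢCp,ᵢTᵢ / Σ ṁᵢCp,ᵢ
      = -122380 / 7432.3 = -16.465 °C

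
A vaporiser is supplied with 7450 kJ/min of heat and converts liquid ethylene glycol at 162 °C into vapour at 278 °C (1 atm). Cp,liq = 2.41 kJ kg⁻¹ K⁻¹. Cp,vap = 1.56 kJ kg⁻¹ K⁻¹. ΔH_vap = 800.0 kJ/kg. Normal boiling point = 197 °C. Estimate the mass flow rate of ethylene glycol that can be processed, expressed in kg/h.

ṁ = 442 kg/h

Δh = 2.41×(197−162) + 800.0 + 1.56×(278−197) = 1010.7 kJ/kg
Q = 7450 kJ/min = 124.17 kJ/s = 447000 kJ/h
ṁ = Q/Δh = 447000 / 1010.7 = 442.26 kg/h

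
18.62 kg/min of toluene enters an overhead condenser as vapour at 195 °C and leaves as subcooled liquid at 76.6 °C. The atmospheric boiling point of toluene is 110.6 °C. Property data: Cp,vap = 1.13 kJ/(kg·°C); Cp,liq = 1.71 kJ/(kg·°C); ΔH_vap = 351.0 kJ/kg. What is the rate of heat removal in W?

Q_c = 157000 W

vapour 195→110.6 °C: -95.372 kJ/kg
condensation at 110.6 °C: -351 kJ/kg
liquid 110.6→76.6 °C: -58.14 kJ/kg
Δh = -95.372 + -351 + -58.14 = -504.51 kJ/kg
Q = ṁ·Δh = 18.62 kg/min × -504.51 kJ/kg = -9394 kJ/min
|Q| = 156.57 kW = 156570 W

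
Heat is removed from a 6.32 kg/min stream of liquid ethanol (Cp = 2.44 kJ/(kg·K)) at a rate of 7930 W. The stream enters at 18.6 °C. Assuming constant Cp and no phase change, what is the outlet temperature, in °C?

Q = 7930 W = 475.8 kJ/min
ΔT = Q/(ṁ·Cp) = 475.8/(6.32×2.44) = 30.854 K
T_out = 18.6 − 30.854 = -12.254 °C

T_out = -12.3 °C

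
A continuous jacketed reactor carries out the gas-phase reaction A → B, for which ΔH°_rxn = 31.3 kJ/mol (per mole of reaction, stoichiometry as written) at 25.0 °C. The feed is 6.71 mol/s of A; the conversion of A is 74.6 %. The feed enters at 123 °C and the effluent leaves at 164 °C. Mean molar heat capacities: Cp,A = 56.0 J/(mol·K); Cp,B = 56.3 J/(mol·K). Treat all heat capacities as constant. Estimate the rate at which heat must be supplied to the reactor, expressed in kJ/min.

Q_in = 10300 kJ/min

Extent of reaction ξ = 0.746 × 6.71 = 5.0057 mol/s
Reaction term: ξ·ΔH°_rxn = 5.0057 × 31.3 = 156.68 kJ/s
Sensible, feed 123→25 °C: -36.824 kJ/s
Outlet flows (mol/s): A 1.7043, B 5.0057
Sensible, products 25→164 °C: 52.439 kJ/s
Q = ΔH = 172.29 kJ/s = 172.29 kW
Heat supplied = 10338 kJ/min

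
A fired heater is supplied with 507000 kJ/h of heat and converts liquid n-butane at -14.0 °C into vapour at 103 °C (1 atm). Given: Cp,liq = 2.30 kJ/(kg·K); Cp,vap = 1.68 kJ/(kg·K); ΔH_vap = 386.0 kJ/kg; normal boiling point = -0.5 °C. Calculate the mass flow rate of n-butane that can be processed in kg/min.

ṁ = 14.3 kg/min

Δh = 2.30×(-0.5−-14.0) + 386.0 + 1.68×(103−-0.5) = 590.93 kJ/kg
Q = 507000 kJ/h = 140.83 kJ/s = 8450 kJ/min
ṁ = Q/Δh = 8450 / 590.93 = 14.299 kg/min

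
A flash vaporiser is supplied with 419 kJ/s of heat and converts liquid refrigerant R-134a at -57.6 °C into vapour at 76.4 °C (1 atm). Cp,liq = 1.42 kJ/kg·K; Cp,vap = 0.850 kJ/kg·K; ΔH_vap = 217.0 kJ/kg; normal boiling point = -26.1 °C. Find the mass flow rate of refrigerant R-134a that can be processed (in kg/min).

ṁ = 72.1 kg/min

Δh = 1.42×(-26.1−-57.6) + 217.0 + 0.850×(76.4−-26.1) = 348.86 kJ/kg
Q = 419 kJ/s = 419 kJ/s = 25140 kJ/min
ṁ = Q/Δh = 25140 / 348.86 = 72.064 kg/min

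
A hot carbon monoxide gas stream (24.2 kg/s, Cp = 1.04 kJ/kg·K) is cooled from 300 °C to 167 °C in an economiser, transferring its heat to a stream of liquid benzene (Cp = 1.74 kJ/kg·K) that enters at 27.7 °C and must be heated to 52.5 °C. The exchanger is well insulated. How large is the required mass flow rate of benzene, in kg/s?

Heat released by hot stream: Q = 24.2 × 1.04 × (300 − 167) = 3347.3 kJ/s
Energy balance on cold side (adiabatic exchanger): Q = ṁ_c·Cp_c·(T_c,out − T_c,in)
ṁ_c = 3347.3 / [1.74 × (52.5 − 27.7)] = 77.571 kg/s

ṁ_c = 77.6 kg/s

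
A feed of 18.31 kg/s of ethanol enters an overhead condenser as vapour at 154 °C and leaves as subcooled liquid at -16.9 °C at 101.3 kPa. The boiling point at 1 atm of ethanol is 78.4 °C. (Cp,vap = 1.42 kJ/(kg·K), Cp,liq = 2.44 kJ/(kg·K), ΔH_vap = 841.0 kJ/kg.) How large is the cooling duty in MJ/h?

vapour 154→78.4 °C: -107.35 kJ/kg
condensation at 78.4 °C: -841 kJ/kg
liquid 78.4→-16.9 °C: -232.53 kJ/kg
Δh = -107.35 + -841 + -232.53 = -1180.9 kJ/kg
Q = ṁ·Δh = 18.31 kg/s × -1180.9 kJ/kg = -21622 kJ/s
|Q| = 21622 kW = 77839 MJ/h

Q_c = 77800 MJ/h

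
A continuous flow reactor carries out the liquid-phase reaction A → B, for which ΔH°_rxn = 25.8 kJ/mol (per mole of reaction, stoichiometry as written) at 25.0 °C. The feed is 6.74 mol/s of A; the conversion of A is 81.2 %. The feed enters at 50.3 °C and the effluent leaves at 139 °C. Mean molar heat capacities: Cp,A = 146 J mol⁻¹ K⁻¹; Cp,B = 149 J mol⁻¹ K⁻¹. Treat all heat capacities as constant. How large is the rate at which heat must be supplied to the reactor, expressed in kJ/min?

Q_in = 13800 kJ/min

Extent of reaction ξ = 0.812 × 6.74 = 5.4729 mol/s
Reaction term: ξ·ΔH°_rxn = 5.4729 × 25.8 = 141.2 kJ/s
Sensible, feed 50.3→25 °C: -24.896 kJ/s
Outlet flows (mol/s): A 1.2671, B 5.4729
Sensible, products 25→139 °C: 114.05 kJ/s
Q = ΔH = 230.36 kJ/s = 230.36 kW
Heat supplied = 13821 kJ/min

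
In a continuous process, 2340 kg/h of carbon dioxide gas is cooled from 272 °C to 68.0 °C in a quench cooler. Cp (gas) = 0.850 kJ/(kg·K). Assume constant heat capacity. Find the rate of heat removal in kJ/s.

Q = ṁ·Cp·ΔT = 2340 × 0.850 × (68.0 − 272) = -405760 kJ/h
Converting: 405760 / 3600 s = 112.71 kW

Q_c = 113 kJ/s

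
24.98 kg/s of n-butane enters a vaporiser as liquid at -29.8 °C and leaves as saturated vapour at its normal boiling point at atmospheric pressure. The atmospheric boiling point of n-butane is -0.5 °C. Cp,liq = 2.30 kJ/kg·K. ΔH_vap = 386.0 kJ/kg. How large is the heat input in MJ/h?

Q = 40800 MJ/h

liquid -29.8→-0.5 °C: 67.39 kJ/kg
vaporisation at -0.5 °C: 386 kJ/kg
Δh = 67.39 + 386 = 453.39 kJ/kg
Q = ṁ·Δh = 24.98 kg/s × 453.39 kJ/kg = 11326 kJ/s
|Q| = 11326 kW = 40772 MJ/h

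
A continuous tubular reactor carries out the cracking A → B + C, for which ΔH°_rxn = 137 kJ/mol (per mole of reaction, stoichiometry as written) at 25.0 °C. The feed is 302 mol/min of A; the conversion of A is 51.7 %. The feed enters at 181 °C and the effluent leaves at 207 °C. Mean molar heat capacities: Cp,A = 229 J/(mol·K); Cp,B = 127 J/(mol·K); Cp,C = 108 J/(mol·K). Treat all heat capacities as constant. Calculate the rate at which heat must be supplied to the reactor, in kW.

Extent of reaction ξ = 0.517 × 302 = 156.13 mol/min
Reaction term: ξ·ΔH°_rxn = 156.13 × 137 = 21390 kJ/min
Sensible, feed 181→25 °C: -10789 kJ/min
Outlet flows (mol/min): A 145.87, B 156.13, C 156.13
Sensible, products 25→207 °C: 12757 kJ/min
Q = ΔH = 23359 kJ/min = 389.32 kW
Heat supplied = 389.32 kW

Q_in = 389 kW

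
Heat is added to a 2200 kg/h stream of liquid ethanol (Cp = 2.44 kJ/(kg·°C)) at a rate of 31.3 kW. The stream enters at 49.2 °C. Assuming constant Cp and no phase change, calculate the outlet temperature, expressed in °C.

T_out = 70.2 °C

Q = 31.3 kW = 112680 kJ/h
ΔT = Q/(ṁ·Cp) = 112680/(2200×2.44) = 20.991 K
T_out = 49.2 + 20.991 = 70.191 °C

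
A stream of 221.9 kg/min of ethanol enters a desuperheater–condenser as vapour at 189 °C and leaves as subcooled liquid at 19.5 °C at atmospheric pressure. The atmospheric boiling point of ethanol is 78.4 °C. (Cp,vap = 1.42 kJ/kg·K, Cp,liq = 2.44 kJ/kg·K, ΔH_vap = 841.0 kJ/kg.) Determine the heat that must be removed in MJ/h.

Q_c = 15200 MJ/h

vapour 189→78.4 °C: -157.05 kJ/kg
condensation at 78.4 °C: -841 kJ/kg
liquid 78.4→19.5 °C: -143.72 kJ/kg
Δh = -157.05 + -841 + -143.72 = -1141.8 kJ/kg
Q = ṁ·Δh = 221.9 kg/min × -1141.8 kJ/kg = -253360 kJ/min
|Q| = 4222.6 kW = 15201 MJ/h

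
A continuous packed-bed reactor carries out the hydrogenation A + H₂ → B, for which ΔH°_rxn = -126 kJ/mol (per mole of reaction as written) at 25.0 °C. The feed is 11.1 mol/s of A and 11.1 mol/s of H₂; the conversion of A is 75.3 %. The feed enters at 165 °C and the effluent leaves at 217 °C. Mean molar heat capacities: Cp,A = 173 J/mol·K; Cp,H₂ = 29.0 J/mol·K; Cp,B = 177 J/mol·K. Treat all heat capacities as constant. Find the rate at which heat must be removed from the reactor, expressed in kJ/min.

Extent of reaction ξ = 0.753 × 11.1 = 8.3583 mol/s
Reaction term: ξ·ΔH°_rxn = 8.3583 × -126 = -1053.1 kJ/s
Sensible, feed 165→25 °C: -313.91 kJ/s
Outlet flows (mol/s): A 2.7417, H₂ 2.7417, B 8.3583
Sensible, products 25→217 °C: 390.38 kJ/s
Q = ΔH = -976.67 kJ/s = -976.67 kW
Heat removed = 58600 kJ/min

Q_out = 58600 kJ/min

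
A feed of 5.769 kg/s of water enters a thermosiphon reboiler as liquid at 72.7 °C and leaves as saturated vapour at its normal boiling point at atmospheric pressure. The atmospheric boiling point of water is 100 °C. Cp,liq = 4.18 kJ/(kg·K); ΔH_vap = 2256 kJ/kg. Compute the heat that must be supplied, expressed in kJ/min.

liquid 72.7→100 °C: 114.11 kJ/kg
vaporisation at 100 °C: 2256 kJ/kg
Δh = 114.11 + 2256 = 2370.1 kJ/kg
Q = ṁ·Δh = 5.769 kg/s × 2370.1 kJ/kg = 13673 kJ/s
|Q| = 13673 kW = 820390 kJ/min

Q = 820000 kJ/min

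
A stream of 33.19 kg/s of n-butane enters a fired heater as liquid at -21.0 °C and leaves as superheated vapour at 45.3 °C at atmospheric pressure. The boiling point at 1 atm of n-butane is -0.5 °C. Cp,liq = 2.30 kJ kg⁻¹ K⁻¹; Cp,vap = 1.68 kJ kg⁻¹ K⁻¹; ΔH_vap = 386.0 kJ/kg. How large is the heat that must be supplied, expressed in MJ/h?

liquid -21.0→-0.5 °C: 47.15 kJ/kg
vaporisation at -0.5 °C: 386 kJ/kg
vapour -0.5→45.3 °C: 76.944 kJ/kg
Δh = 47.15 + 386 + 76.944 = 510.09 kJ/kg
Q = ṁ·Δh = 33.19 kg/s × 510.09 kJ/kg = 16930 kJ/s
|Q| = 16930 kW = 60948 MJ/h

Q = 60900 MJ/h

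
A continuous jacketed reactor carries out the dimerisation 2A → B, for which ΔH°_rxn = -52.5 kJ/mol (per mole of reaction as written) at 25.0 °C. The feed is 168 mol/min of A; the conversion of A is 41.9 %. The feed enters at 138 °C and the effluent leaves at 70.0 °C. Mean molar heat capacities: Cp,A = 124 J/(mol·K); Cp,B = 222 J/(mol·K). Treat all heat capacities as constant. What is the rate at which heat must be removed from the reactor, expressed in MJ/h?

Q_out = 198 MJ/h

Extent of reaction ξ = 0.419 × 168 / 2 = 35.196 mol/min
Reaction term: ξ·ΔH°_rxn = 35.196 × -52.5 = -1847.8 kJ/min
Sensible, feed 138→25 °C: -2354 kJ/min
Outlet flows (mol/min): A 97.608, B 35.196
Sensible, products 25→70.0 °C: 896.26 kJ/min
Q = ΔH = -3305.5 kJ/min = -55.092 kW
Heat removed = 198.33 MJ/h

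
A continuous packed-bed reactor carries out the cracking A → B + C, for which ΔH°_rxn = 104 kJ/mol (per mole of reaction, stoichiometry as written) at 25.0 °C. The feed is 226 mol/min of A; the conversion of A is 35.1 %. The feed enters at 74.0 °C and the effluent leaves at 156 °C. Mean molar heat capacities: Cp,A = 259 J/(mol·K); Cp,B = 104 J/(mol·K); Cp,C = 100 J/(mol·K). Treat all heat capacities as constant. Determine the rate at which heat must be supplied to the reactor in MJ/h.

Q_in = 749 MJ/h

Extent of reaction ξ = 0.351 × 226 = 79.326 mol/min
Reaction term: ξ·ΔH°_rxn = 79.326 × 104 = 8249.9 kJ/min
Sensible, feed 74.0→25 °C: -2868.2 kJ/min
Outlet flows (mol/min): A 146.67, B 79.326, C 79.326
Sensible, products 25→156 °C: 7096.4 kJ/min
Q = ΔH = 12478 kJ/min = 207.97 kW
Heat supplied = 748.69 MJ/h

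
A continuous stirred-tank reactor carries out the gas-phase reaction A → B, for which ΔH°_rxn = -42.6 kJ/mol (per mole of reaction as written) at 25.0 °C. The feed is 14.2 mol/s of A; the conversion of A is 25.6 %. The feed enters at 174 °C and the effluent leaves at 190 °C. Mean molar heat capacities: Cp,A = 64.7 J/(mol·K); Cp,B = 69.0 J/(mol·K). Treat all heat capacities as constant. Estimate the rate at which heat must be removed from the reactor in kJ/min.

Q_out = 8250 kJ/min

Extent of reaction ξ = 0.256 × 14.2 = 3.6352 mol/s
Reaction term: ξ·ΔH°_rxn = 3.6352 × -42.6 = -154.86 kJ/s
Sensible, feed 174→25 °C: -136.89 kJ/s
Outlet flows (mol/s): A 10.565, B 3.6352
Sensible, products 25→190 °C: 154.17 kJ/s
Q = ΔH = -137.58 kJ/s = -137.58 kW
Heat removed = 8254.8 kJ/min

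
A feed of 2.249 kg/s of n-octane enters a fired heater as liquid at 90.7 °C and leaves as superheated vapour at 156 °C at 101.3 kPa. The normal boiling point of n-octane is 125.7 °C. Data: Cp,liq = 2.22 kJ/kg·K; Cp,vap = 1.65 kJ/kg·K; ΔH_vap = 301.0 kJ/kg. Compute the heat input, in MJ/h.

Q = 3470 MJ/h

liquid 90.7→125.7 °C: 77.7 kJ/kg
vaporisation at 125.7 °C: 301 kJ/kg
vapour 125.7→156 °C: 49.995 kJ/kg
Δh = 77.7 + 301 + 49.995 = 428.69 kJ/kg
Q = ṁ·Δh = 2.249 kg/s × 428.69 kJ/kg = 964.14 kJ/s
|Q| = 964.14 kW = 3470.9 MJ/h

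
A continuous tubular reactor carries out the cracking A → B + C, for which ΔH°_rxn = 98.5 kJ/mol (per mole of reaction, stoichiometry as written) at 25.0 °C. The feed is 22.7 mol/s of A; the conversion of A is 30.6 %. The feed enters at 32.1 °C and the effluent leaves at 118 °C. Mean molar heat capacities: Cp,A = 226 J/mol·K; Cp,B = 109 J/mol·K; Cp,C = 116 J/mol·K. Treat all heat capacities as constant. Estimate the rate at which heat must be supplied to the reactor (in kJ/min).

Q_in = 67500 kJ/min

Extent of reaction ξ = 0.306 × 22.7 = 6.9462 mol/s
Reaction term: ξ·ΔH°_rxn = 6.9462 × 98.5 = 684.2 kJ/s
Sensible, feed 32.1→25 °C: -36.424 kJ/s
Outlet flows (mol/s): A 15.754, B 6.9462, C 6.9462
Sensible, products 25→118 °C: 476.46 kJ/s
Q = ΔH = 1124.2 kJ/s = 1124.2 kW
Heat supplied = 67454 kJ/min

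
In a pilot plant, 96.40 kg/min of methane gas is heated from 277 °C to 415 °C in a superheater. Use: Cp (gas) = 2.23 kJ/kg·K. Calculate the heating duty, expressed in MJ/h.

Q = 1780 MJ/h

Q = ṁ·Cp·ΔT = 96.40 × 2.23 × (415 − 277) = 29666 kJ/min
Converting: 29666 / 60 s = 494.44 kW
Heating duty = 1780 MJ/h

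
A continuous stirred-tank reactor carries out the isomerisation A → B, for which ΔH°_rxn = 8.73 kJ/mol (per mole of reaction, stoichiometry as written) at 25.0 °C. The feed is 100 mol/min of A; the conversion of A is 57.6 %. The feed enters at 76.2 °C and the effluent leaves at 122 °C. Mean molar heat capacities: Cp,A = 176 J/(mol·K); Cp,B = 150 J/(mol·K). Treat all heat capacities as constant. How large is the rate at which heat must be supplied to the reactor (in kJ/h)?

Q_in = 69800 kJ/h

Extent of reaction ξ = 0.576 × 100 = 57.6 mol/min
Reaction term: ξ·ΔH°_rxn = 57.6 × 8.73 = 502.85 kJ/min
Sensible, feed 76.2→25 °C: -901.12 kJ/min
Outlet flows (mol/min): A 42.4, B 57.6
Sensible, products 25→122 °C: 1561.9 kJ/min
Q = ΔH = 1163.7 kJ/min = 19.394 kW
Heat supplied = 69820 kJ/h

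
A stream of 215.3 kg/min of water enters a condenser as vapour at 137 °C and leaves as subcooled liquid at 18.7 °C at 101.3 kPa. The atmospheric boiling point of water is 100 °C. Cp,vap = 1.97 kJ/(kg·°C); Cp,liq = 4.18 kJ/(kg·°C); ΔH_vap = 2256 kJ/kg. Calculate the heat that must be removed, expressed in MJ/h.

Q_c = 34500 MJ/h

vapour 137→100 °C: -72.89 kJ/kg
condensation at 100 °C: -2256 kJ/kg
liquid 100→18.7 °C: -339.83 kJ/kg
Δh = -72.89 + -2256 + -339.83 = -2668.7 kJ/kg
Q = ṁ·Δh = 215.3 kg/min × -2668.7 kJ/kg = -574580 kJ/min
|Q| = 9576.3 kW = 34475 MJ/h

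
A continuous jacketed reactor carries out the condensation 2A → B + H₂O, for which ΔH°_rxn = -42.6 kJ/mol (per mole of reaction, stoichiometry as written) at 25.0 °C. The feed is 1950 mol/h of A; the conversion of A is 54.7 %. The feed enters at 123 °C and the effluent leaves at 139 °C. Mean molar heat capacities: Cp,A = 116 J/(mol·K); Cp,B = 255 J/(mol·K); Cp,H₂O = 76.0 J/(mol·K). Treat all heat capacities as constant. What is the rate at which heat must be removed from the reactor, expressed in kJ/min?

Q_out = 218 kJ/min

Extent of reaction ξ = 0.547 × 1950 / 2 = 533.33 mol/h
Reaction term: ξ·ΔH°_rxn = 533.33 × -42.6 = -22720 kJ/h
Sensible, feed 123→25 °C: -22168 kJ/h
Outlet flows (mol/h): A 883.35, B 533.33, H₂O 533.33
Sensible, products 25→139 °C: 31806 kJ/h
Q = ΔH = -13081 kJ/h = -3.6337 kW
Heat removed = 218.02 kJ/min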